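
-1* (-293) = 293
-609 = -609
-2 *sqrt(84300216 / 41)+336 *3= 1008-44 *sqrt(7141134) / 41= -1859.82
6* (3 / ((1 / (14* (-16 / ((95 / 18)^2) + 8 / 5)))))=258.45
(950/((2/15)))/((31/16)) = 114000/31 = 3677.42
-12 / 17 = -0.71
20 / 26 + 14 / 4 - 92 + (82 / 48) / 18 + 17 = -396691 / 5616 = -70.64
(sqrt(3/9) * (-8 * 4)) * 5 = -92.38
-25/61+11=646/61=10.59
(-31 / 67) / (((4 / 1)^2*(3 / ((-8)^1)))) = 31 / 402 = 0.08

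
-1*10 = -10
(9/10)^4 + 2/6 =0.99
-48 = -48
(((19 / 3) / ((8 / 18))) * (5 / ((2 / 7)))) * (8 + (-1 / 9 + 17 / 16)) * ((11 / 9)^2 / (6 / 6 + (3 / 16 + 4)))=103719385 / 161352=642.81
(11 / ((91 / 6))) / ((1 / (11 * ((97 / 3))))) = 257.96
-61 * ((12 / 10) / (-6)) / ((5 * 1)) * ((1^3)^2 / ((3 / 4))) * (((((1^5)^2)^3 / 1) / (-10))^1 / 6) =-61 / 1125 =-0.05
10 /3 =3.33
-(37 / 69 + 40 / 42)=-719 / 483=-1.49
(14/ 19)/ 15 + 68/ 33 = 2.11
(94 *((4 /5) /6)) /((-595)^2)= 188 /5310375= 0.00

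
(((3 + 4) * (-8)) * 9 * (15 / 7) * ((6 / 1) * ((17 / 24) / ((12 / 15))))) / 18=-1275 / 4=-318.75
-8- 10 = -18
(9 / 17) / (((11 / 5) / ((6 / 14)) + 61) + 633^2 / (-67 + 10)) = -2565 / 33738149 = -0.00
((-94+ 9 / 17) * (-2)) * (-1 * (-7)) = 22246 / 17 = 1308.59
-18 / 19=-0.95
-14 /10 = -7 /5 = -1.40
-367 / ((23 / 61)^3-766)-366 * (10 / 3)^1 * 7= -1484640780633 / 173855279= -8539.52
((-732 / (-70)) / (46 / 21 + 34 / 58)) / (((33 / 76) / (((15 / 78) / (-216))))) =-1769 / 229086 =-0.01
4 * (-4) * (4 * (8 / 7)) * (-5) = 2560 / 7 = 365.71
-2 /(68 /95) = -95 /34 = -2.79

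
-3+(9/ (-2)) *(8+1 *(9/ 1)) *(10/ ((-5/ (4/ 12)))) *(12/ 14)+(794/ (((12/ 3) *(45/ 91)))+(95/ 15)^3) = 1315747/ 1890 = 696.16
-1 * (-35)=35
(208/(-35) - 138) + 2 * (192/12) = -3918/35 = -111.94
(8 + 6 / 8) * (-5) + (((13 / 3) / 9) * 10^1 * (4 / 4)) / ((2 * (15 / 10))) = -13655 / 324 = -42.15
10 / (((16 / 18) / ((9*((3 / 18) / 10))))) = 27 / 16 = 1.69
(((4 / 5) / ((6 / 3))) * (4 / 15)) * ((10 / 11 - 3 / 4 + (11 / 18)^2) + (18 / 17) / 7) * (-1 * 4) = -2320112 / 7952175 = -0.29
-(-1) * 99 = 99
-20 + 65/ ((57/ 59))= 47.28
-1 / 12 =-0.08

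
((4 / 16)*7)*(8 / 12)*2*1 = 7 / 3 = 2.33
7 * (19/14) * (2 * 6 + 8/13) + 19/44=120.28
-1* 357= -357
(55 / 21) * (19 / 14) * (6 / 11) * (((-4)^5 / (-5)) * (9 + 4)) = 252928 / 49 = 5161.80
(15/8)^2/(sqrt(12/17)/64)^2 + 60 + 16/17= 347836/17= 20460.94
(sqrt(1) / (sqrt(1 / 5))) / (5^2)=sqrt(5) / 25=0.09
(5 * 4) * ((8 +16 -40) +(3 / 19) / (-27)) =-320.12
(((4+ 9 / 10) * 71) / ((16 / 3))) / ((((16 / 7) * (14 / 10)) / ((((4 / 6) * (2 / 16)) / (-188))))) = -3479 / 385024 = -0.01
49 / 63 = 7 / 9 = 0.78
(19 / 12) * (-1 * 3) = -19 / 4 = -4.75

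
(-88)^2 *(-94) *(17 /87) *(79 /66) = -44437184 /261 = -170257.41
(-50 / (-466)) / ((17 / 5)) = 125 / 3961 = 0.03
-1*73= -73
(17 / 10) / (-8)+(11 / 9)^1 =727 / 720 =1.01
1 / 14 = 0.07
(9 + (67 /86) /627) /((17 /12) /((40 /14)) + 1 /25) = 97073000 /5778641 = 16.80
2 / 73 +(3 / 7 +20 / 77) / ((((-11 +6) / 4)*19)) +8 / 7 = 87062 / 76285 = 1.14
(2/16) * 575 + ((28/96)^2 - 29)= 24745/576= 42.96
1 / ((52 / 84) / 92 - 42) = -1932 / 81131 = -0.02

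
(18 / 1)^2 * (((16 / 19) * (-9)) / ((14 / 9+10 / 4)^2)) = -15116544 / 101251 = -149.30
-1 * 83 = -83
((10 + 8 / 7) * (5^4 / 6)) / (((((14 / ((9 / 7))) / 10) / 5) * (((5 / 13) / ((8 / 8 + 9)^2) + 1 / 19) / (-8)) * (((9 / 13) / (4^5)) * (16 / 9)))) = -6678880000000 / 10633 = -628127527.51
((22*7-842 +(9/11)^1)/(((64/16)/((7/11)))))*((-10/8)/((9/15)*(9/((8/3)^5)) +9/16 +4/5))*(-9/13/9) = -7.49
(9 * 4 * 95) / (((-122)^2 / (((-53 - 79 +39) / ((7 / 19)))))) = -1510785 / 26047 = -58.00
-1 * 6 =-6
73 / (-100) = -73 / 100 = -0.73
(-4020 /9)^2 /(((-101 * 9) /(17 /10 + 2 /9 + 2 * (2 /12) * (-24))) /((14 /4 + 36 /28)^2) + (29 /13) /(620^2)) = 30552.11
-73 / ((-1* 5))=73 / 5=14.60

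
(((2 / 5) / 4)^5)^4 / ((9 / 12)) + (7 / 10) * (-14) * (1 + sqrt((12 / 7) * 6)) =-42 * sqrt(14) / 5 -734999999999999999999 / 75000000000000000000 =-41.23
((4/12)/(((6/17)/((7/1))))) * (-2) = -119/9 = -13.22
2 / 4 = 1 / 2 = 0.50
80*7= 560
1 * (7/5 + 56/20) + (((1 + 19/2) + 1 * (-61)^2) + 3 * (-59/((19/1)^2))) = 13484107/3610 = 3735.21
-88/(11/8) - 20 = -84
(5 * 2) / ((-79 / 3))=-30 / 79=-0.38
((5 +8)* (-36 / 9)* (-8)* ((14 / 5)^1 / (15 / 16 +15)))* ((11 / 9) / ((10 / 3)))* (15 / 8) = 64064 / 1275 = 50.25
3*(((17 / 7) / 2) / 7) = 51 / 98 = 0.52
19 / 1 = 19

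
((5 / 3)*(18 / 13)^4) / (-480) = -729 / 57122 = -0.01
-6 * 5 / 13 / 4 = -15 / 26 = -0.58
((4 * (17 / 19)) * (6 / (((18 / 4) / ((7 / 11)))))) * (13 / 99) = 24752 / 62073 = 0.40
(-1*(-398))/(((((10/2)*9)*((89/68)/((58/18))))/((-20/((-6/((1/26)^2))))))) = 392428/3654963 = 0.11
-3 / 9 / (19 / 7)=-7 / 57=-0.12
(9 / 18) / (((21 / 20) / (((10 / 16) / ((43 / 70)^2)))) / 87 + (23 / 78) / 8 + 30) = 39585000 / 2378595013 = 0.02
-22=-22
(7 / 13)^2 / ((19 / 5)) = 245 / 3211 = 0.08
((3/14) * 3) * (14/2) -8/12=23/6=3.83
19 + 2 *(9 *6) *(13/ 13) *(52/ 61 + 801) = 5283763/ 61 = 86619.07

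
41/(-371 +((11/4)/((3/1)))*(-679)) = -0.04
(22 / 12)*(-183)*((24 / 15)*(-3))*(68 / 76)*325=468287.37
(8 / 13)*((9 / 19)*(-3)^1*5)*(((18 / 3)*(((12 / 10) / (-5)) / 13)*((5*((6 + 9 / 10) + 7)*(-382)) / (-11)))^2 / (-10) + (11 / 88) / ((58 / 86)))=2860960276287747 / 91547616875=31251.06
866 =866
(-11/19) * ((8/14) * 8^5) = -1441792/133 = -10840.54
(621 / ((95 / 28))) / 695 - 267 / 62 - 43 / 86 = -9298697 / 2046775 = -4.54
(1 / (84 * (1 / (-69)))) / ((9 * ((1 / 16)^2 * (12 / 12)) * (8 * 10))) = -92 / 315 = -0.29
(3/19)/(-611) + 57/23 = 661644/267007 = 2.48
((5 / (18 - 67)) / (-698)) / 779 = 5 / 26643358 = 0.00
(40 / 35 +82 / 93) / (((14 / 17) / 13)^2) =32186219 / 63798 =504.50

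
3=3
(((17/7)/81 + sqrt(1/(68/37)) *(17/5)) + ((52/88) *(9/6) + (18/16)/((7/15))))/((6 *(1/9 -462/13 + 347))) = 39 *sqrt(629)/729080 + 2158091/1212605856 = 0.00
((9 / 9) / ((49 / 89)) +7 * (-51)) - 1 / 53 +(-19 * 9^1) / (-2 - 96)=-1835859 / 5194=-353.46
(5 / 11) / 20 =1 / 44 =0.02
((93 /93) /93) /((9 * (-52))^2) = 1 /20369232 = 0.00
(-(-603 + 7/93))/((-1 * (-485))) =56072/45105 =1.24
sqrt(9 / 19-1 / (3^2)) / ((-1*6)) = -sqrt(1178) / 342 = -0.10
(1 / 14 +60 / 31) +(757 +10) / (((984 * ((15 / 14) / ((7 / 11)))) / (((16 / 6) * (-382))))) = -12408589973 / 26424090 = -469.59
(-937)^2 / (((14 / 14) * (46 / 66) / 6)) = 173837862 / 23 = 7558167.91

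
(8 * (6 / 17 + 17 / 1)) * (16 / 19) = 37760 / 323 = 116.90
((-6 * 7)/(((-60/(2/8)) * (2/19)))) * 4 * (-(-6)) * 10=399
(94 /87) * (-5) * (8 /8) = -470 /87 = -5.40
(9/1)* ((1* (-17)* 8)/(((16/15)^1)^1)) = -1147.50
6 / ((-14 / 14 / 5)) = -30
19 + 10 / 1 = 29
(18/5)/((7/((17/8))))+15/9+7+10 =8299/420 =19.76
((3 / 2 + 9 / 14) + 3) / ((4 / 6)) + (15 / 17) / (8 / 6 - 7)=15291 / 2023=7.56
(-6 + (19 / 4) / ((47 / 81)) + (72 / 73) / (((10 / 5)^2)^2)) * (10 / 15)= 10283 / 6862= 1.50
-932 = -932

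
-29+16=-13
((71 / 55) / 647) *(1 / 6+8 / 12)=71 / 42702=0.00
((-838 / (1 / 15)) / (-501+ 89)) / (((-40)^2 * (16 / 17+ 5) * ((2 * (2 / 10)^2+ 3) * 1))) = 106845 / 102531968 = 0.00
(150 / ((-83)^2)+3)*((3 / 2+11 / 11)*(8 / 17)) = 416340 / 117113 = 3.56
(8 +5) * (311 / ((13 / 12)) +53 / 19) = 71597 / 19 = 3768.26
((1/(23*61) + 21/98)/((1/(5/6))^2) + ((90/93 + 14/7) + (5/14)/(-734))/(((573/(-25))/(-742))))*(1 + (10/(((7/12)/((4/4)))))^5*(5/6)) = 3065443916739164578178275/25824952588451688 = 118700853.61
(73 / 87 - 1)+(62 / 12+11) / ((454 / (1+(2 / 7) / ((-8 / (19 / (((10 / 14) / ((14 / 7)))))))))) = -152437 / 789960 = -0.19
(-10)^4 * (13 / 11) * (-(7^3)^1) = -44590000 / 11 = -4053636.36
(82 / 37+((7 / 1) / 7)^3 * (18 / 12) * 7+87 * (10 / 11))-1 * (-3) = 77173 / 814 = 94.81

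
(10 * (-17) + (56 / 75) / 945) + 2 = -1700992 / 10125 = -168.00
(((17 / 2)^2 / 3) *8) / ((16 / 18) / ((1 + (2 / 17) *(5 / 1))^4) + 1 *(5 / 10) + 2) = 72.99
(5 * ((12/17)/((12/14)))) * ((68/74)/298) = 70/5513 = 0.01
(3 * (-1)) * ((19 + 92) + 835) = -2838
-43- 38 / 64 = -1395 / 32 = -43.59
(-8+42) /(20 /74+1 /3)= 3774 /67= 56.33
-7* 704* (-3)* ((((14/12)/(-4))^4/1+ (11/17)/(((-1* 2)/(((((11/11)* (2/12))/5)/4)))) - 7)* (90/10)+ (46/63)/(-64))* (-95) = 96223663327/1088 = 88440867.03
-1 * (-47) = 47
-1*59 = -59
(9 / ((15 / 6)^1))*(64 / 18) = 64 / 5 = 12.80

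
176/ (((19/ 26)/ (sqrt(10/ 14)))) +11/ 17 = 11/ 17 +4576 * sqrt(35)/ 133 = 204.20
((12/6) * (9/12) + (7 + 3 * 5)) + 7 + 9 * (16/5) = 593/10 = 59.30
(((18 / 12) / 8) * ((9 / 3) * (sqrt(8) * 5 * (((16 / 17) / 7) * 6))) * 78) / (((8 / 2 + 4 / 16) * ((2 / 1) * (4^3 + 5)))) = 0.85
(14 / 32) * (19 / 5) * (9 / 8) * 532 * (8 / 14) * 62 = 705033 / 20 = 35251.65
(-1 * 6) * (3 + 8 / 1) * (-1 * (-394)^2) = 10245576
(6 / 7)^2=36 / 49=0.73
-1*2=-2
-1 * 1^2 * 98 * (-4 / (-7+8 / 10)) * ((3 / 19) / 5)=-1176 / 589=-2.00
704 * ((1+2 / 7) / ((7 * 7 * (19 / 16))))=101376 / 6517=15.56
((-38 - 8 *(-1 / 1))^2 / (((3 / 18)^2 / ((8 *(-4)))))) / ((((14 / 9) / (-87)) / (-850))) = -345021120000 / 7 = -49288731428.57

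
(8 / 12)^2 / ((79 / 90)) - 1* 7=-513 / 79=-6.49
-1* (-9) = 9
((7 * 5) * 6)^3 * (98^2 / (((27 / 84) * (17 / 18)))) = 4980788064000 / 17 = 292987533176.47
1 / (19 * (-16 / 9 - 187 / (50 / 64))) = -225 / 1030864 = -0.00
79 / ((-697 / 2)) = -158 / 697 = -0.23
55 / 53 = 1.04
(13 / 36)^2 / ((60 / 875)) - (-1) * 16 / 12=50311 / 15552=3.24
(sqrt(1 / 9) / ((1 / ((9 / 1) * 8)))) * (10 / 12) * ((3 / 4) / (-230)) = -3 / 46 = -0.07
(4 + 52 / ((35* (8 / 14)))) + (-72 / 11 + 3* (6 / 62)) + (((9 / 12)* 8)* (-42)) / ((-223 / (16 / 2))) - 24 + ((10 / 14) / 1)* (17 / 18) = -667832981 / 47907090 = -13.94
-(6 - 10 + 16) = -12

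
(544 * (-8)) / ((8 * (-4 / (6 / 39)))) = 272 / 13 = 20.92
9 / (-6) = -3 / 2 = -1.50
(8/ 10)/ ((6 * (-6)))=-1/ 45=-0.02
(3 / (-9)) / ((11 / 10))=-10 / 33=-0.30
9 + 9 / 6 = 21 / 2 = 10.50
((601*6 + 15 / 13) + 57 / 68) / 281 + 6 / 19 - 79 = -310764145 / 4719676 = -65.84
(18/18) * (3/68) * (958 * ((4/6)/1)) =28.18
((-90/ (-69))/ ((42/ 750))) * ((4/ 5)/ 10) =1.86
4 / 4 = 1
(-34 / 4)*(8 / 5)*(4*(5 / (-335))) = 272 / 335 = 0.81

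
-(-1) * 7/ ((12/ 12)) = 7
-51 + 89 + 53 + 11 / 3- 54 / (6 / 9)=41 / 3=13.67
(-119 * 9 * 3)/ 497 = -459/ 71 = -6.46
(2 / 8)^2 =1 / 16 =0.06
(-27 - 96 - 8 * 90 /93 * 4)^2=22781529 /961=23706.07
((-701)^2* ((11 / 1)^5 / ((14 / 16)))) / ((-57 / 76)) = -2532499918432 / 21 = -120595234211.05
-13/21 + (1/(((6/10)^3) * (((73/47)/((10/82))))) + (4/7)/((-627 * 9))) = -30224176/118226493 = -0.26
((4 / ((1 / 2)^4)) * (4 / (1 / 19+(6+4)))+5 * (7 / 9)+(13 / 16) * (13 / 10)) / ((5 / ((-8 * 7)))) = -58549897 / 171900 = -340.60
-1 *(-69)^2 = -4761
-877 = -877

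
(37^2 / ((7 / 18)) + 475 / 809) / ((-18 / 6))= -1173.62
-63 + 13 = -50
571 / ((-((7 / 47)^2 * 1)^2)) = -2786297851 / 2401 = -1160473.91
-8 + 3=-5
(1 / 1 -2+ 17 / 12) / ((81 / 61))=305 / 972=0.31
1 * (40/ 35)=8/ 7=1.14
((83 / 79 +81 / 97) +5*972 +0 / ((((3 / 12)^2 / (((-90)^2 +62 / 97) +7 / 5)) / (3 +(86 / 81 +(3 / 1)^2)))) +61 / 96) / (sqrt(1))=3577103923 / 735648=4862.52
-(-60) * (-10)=-600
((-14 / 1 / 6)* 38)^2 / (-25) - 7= -321.47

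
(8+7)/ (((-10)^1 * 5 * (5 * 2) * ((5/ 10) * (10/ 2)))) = -3/ 250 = -0.01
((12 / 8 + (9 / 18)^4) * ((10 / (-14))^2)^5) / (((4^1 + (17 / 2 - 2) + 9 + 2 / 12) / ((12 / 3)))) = 732421875 / 66664158764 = 0.01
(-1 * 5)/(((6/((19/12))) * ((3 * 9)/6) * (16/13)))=-1235/5184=-0.24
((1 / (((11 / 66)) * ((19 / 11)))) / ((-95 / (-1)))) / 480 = 11 / 144400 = 0.00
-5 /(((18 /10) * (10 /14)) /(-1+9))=-31.11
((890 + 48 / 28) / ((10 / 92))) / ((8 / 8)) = 287132 / 35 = 8203.77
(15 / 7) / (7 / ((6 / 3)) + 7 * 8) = 30 / 833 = 0.04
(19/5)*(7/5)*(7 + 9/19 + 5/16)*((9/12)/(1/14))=347949/800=434.94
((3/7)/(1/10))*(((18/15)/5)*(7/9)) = 4/5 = 0.80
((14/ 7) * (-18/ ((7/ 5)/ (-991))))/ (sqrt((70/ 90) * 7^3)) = 535140/ 343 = 1560.17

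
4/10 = 2/5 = 0.40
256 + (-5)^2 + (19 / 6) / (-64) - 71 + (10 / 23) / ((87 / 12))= 53789567 / 256128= 210.01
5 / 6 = 0.83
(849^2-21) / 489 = 240260 / 163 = 1473.99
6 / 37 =0.16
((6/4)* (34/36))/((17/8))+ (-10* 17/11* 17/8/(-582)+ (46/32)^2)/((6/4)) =2559025/1229184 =2.08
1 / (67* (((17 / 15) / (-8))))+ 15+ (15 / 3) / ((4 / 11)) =130505 / 4556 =28.64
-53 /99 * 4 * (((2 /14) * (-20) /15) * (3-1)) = 1696 /2079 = 0.82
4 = 4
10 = 10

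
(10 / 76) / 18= 5 / 684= 0.01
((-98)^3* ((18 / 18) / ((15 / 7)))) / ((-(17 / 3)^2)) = 19765032 / 1445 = 13678.22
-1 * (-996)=996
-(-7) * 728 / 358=2548 / 179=14.23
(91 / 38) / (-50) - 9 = -17191 / 1900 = -9.05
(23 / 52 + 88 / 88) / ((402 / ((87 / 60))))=145 / 27872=0.01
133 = 133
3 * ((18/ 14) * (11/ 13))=297/ 91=3.26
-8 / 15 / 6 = -4 / 45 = -0.09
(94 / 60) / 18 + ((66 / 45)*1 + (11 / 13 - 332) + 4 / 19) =-43933987 / 133380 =-329.39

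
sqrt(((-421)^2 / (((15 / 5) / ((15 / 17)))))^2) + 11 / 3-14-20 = 2657068 / 51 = 52099.37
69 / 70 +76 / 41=8149 / 2870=2.84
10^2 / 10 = 10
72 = 72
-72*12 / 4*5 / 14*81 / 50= -4374 / 35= -124.97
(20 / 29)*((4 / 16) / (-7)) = -5 / 203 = -0.02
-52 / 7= -7.43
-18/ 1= -18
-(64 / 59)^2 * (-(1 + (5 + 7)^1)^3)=8998912 / 3481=2585.15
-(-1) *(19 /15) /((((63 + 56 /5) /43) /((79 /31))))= 64543 /34503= 1.87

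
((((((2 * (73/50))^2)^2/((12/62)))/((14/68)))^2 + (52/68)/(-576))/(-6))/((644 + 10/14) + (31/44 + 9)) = -2680560981915058475873057/3162185024414062500000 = -847.69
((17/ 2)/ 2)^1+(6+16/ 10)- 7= 97/ 20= 4.85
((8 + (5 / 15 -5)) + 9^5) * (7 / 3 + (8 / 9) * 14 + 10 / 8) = 102219589 / 108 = 946477.68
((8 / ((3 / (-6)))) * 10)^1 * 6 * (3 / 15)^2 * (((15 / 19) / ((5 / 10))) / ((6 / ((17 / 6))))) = -544 / 19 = -28.63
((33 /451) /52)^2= 0.00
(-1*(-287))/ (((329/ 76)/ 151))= 470516/ 47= 10010.98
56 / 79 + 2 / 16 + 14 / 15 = 16753 / 9480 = 1.77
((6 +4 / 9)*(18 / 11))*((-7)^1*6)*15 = -73080 / 11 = -6643.64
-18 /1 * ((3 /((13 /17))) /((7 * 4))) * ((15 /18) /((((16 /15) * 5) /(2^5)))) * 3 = -6885 /182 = -37.83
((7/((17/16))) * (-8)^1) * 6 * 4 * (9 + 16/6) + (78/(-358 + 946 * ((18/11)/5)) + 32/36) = -273221699/18513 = -14758.37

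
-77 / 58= -1.33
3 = 3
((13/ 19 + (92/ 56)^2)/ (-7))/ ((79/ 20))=-62995/ 514843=-0.12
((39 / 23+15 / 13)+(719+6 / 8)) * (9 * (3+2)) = 38890305 / 1196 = 32516.98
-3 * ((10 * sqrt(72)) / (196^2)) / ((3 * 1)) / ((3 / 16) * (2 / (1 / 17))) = -10 * sqrt(2) / 40817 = -0.00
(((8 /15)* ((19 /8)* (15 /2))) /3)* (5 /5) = 19 /6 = 3.17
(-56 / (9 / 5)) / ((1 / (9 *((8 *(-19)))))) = 42560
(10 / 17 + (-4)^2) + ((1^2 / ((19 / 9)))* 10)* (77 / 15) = 13212 / 323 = 40.90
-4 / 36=-1 / 9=-0.11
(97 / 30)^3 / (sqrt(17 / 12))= 912673 * sqrt(51) / 229500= 28.40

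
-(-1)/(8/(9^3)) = 729/8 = 91.12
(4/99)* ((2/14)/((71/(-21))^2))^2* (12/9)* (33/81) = 784/228705129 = 0.00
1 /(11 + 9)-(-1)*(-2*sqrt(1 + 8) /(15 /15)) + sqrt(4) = -79 /20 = -3.95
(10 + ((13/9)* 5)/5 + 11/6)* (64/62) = 3824/279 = 13.71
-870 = -870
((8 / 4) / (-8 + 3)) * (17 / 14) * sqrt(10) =-17 * sqrt(10) / 35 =-1.54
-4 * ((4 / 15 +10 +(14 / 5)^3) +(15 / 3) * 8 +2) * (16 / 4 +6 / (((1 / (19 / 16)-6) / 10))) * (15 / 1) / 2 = 424864 / 25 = 16994.56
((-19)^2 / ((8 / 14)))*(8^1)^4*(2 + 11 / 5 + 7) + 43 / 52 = 7535231191 / 260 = 28981658.43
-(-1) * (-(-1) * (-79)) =-79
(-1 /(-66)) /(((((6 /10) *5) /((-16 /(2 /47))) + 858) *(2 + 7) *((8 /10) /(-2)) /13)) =-1222 /19162737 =-0.00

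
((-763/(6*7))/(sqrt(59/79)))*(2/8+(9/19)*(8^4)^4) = -2802795991729708.56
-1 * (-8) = 8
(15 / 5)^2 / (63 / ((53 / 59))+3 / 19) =3021 / 23594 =0.13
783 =783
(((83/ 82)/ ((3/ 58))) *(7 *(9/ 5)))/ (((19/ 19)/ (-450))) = -4549230/ 41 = -110956.83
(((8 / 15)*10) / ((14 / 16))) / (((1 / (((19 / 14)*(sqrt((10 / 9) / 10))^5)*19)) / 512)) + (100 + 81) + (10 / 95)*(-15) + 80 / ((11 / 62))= 7178161651 / 7465689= 961.49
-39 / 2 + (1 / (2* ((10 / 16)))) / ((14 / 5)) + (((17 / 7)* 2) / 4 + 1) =-17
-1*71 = -71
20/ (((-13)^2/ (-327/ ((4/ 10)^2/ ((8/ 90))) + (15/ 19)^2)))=-21.43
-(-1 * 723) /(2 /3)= 2169 /2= 1084.50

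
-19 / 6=-3.17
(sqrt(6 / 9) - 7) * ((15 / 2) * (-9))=945 / 2 - 45 * sqrt(6) / 2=417.39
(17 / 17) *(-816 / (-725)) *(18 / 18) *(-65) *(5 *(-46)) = 487968 / 29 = 16826.48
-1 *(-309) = 309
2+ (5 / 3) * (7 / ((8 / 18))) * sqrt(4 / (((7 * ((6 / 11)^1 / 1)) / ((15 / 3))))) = 2+ 5 * sqrt(2310) / 4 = 62.08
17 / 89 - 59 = -5234 / 89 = -58.81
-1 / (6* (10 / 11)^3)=-1331 / 6000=-0.22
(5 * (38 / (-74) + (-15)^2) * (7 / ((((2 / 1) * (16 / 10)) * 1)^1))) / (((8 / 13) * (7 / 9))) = 5129.87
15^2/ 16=225/ 16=14.06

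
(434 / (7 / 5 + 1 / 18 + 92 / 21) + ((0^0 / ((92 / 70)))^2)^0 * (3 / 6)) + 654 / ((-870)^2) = 17362130284 / 231926775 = 74.86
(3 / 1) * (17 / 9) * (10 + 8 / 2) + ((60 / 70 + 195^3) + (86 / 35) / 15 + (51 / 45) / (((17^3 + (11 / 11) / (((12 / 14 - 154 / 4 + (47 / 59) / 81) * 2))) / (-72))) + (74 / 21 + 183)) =24078450030165957046 / 3247200185775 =7415141.86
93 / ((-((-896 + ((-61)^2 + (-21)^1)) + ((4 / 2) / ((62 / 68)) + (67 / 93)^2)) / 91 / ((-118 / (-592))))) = -0.60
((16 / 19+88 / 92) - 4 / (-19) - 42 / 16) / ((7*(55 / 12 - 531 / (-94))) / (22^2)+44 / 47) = -73464666 / 129329713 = -0.57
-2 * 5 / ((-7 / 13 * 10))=13 / 7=1.86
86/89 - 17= -1427/89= -16.03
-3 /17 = -0.18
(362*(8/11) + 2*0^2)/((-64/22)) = -181/2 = -90.50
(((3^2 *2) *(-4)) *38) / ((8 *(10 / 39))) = -6669 / 5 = -1333.80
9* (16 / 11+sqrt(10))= 144 / 11+9* sqrt(10)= 41.55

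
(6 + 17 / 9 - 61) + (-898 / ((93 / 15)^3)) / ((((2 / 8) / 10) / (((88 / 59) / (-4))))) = 48854218 / 15819021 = 3.09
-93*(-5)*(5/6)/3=775/6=129.17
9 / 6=3 / 2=1.50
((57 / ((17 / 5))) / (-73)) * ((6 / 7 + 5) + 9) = -29640 / 8687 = -3.41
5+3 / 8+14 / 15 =757 / 120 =6.31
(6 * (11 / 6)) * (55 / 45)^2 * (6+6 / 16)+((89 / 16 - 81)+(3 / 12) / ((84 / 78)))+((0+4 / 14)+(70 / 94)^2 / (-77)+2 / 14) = 2202248047 / 73480176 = 29.97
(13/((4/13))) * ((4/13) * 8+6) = 715/2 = 357.50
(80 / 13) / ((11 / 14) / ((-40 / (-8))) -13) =-5600 / 11687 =-0.48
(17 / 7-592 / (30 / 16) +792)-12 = 49003 / 105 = 466.70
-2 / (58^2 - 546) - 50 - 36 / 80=-1421701 / 28180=-50.45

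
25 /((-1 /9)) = -225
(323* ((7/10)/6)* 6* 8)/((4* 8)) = 2261/40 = 56.52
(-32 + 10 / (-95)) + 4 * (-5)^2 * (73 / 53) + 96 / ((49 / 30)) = 164.41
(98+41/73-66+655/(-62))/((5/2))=8.80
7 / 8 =0.88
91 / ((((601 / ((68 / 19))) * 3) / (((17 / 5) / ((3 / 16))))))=1683136 / 513855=3.28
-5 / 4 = -1.25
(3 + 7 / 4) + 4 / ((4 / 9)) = 55 / 4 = 13.75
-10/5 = -2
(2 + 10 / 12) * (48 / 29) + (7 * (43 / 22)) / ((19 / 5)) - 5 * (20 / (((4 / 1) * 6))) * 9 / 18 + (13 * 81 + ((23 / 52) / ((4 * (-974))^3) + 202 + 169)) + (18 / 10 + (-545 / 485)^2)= 3770223250650419850827291 / 2630505413220191569920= 1433.27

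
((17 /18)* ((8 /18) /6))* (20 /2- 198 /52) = 2737 /6318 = 0.43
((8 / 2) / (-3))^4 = 256 / 81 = 3.16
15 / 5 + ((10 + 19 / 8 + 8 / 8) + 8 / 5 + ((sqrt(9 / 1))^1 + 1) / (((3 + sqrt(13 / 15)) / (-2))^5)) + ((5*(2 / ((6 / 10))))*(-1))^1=-45371580743 / 101351556120 + 97959600*sqrt(195) / 844596301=1.17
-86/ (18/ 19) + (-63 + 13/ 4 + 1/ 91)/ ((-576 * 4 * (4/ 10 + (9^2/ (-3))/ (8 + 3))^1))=-2868012013/ 31589376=-90.79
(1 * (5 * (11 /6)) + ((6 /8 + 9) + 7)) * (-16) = -1244 /3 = -414.67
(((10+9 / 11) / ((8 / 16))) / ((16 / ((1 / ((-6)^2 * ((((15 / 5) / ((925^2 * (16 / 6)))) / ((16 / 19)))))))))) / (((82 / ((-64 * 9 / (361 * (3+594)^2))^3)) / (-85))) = 4537527500800000 / 2027940580711793868837006609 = 0.00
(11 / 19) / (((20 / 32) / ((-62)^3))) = -20972864 / 95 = -220766.99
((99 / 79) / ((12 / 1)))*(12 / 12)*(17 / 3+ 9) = 121 / 79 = 1.53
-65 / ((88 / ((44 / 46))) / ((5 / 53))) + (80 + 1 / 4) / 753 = 24429 / 611938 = 0.04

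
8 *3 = 24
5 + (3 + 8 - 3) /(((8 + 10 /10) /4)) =77 /9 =8.56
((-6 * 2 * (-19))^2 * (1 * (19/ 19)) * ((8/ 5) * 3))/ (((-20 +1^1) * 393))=-21888/ 655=-33.42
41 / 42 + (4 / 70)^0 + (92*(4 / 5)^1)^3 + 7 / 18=3139688641 / 7875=398690.62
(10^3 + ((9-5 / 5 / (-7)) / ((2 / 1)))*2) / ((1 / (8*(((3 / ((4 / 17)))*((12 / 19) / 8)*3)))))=3242376 / 133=24378.77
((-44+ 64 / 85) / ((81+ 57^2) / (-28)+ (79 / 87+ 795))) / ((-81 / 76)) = 113426656 / 1892367495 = 0.06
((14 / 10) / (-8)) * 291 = -50.92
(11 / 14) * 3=33 / 14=2.36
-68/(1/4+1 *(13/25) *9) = -400/29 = -13.79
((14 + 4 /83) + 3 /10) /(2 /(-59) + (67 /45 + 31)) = 6323679 /14303888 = 0.44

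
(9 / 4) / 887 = 9 / 3548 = 0.00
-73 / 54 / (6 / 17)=-3.83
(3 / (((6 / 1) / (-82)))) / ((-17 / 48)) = 1968 / 17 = 115.76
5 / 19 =0.26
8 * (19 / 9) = 152 / 9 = 16.89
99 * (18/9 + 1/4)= 891/4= 222.75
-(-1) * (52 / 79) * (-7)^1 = -364 / 79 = -4.61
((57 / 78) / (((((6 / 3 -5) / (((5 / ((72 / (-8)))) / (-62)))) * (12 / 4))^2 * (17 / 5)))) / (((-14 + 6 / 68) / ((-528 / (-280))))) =-475 / 16447958982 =-0.00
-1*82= -82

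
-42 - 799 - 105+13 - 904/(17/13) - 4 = -27681/17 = -1628.29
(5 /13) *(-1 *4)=-20 /13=-1.54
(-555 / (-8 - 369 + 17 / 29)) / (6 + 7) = 16095 / 141908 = 0.11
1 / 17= 0.06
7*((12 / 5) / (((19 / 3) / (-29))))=-7308 / 95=-76.93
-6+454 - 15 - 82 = 351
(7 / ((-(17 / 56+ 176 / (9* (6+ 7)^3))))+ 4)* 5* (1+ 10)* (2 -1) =-350186540 / 345997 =-1012.11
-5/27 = -0.19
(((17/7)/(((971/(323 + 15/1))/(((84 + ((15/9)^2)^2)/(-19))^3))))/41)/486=-171737801183/35988393204351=-0.00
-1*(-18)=18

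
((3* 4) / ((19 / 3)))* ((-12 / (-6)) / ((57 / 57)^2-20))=-0.20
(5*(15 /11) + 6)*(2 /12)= 2.14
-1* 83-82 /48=-2033 /24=-84.71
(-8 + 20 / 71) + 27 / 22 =-10139 / 1562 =-6.49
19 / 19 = 1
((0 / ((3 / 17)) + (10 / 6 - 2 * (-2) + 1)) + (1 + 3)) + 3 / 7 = 233 / 21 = 11.10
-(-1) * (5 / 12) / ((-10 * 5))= -1 / 120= -0.01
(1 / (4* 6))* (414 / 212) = 69 / 848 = 0.08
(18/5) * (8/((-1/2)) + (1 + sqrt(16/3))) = -54 + 24 * sqrt(3)/5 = -45.69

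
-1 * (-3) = 3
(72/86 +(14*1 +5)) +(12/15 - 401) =-380.36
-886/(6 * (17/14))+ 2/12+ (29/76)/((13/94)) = -118.68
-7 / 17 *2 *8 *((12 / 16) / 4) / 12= -7 / 68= -0.10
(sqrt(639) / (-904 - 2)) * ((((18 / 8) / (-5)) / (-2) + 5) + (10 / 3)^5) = -4050787 * sqrt(71) / 2935440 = -11.63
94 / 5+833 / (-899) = 80341 / 4495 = 17.87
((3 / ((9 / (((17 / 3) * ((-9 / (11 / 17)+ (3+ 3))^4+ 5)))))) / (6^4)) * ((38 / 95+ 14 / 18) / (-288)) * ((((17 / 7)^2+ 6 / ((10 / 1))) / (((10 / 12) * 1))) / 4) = -5142561220417 / 112966090776000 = -0.05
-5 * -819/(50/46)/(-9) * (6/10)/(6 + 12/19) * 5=-189.37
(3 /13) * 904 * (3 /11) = 56.90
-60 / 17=-3.53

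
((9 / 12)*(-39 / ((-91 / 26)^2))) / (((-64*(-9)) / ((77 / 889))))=-143 / 398272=-0.00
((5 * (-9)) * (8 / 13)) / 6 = -60 / 13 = -4.62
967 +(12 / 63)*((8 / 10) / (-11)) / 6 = 3350647 / 3465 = 967.00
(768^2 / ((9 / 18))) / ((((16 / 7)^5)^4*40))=718130396678508009 / 368934881474191032320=0.00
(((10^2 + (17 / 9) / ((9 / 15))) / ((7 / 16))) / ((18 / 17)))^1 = 378760 / 1701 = 222.67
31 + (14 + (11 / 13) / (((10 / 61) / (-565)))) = -74653 / 26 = -2871.27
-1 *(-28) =28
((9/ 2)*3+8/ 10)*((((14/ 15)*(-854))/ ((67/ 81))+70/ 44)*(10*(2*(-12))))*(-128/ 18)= -23595982592/ 1005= -23478589.64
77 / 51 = 1.51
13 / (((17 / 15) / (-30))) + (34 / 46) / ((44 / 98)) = -2945939 / 8602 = -342.47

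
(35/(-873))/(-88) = 35/76824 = 0.00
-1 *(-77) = 77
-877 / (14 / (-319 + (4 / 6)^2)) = 2514359 / 126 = 19955.23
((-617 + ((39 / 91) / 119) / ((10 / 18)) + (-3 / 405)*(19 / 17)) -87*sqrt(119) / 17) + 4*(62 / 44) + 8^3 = -122915537 / 1237005 -87*sqrt(119) / 17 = -155.19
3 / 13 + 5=68 / 13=5.23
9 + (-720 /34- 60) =-1227 /17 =-72.18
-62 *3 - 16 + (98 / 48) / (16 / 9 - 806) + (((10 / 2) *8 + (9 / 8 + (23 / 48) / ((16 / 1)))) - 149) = -123026845 / 397056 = -309.85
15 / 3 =5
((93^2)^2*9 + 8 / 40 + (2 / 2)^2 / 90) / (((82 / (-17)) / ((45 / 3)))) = -1030067618093 / 492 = -2093633370.11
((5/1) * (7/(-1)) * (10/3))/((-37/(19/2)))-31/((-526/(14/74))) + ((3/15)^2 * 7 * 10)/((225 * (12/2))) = 1968437359/65684250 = 29.97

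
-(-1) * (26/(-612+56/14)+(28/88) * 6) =6241/3344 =1.87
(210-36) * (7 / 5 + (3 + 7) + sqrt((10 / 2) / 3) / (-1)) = 9918 / 5-58 * sqrt(15) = 1758.97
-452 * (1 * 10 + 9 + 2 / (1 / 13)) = -20340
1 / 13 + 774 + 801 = 20476 / 13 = 1575.08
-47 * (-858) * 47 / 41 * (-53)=-100452066 / 41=-2450050.39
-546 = -546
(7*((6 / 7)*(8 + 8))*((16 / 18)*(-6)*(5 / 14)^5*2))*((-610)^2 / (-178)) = 18605000000 / 1495823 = 12437.97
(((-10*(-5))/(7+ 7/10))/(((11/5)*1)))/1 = 2500/847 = 2.95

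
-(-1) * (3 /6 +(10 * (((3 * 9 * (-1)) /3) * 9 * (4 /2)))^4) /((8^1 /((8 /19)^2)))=55099802880004 /361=152631032908.60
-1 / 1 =-1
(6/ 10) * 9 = 5.40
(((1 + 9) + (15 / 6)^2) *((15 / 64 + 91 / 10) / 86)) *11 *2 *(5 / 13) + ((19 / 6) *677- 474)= 55637431 / 33024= 1684.76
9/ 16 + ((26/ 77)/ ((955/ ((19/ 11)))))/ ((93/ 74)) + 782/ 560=2358392227/ 1203620880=1.96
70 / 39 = 1.79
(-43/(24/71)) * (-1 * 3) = 3053/8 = 381.62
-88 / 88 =-1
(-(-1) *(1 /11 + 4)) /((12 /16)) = 60 /11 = 5.45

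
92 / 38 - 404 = -7630 / 19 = -401.58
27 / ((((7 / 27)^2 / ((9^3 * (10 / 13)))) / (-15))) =-3378863.50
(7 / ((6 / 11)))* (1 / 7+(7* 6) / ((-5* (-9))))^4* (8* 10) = 14348167768 / 10418625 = 1377.17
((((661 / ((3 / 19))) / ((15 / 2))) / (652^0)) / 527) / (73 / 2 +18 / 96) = 401888 / 13920705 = 0.03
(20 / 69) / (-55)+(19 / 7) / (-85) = -16801 / 451605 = -0.04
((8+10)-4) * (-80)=-1120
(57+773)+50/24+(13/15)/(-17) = 282891/340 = 832.03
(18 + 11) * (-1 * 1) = -29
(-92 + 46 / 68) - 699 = -26871 / 34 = -790.32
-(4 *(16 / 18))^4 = -1048576 / 6561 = -159.82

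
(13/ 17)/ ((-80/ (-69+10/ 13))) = 887/ 1360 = 0.65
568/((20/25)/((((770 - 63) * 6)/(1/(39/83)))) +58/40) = 187937568/479903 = 391.62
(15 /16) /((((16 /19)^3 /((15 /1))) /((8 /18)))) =10.47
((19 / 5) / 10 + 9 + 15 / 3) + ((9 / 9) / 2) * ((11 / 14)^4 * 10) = 15640677 / 960400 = 16.29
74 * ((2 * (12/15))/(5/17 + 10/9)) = 90576/1075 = 84.26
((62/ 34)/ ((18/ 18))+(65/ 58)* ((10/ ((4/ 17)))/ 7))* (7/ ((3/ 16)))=158796/ 493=322.10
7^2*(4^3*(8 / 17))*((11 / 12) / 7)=9856 / 51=193.25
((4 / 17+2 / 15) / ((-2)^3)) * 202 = -4747 / 510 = -9.31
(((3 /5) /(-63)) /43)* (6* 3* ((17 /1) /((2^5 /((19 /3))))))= -323 /24080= -0.01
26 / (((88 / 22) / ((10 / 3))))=21.67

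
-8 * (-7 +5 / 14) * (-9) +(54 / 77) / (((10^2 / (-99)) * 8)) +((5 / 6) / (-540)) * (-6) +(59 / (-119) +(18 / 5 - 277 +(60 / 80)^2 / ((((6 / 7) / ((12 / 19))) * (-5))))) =-18371287213 / 24418800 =-752.34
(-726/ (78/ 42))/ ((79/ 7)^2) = -249018/ 81133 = -3.07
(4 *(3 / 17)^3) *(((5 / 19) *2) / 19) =1080 / 1773593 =0.00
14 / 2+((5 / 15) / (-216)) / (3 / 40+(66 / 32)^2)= 3141587 / 448821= 7.00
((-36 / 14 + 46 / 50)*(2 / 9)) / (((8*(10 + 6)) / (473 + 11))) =-34969 / 25200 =-1.39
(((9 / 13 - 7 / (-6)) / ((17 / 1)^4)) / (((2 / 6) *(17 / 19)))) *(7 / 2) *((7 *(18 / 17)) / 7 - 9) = -2603475 / 1255153588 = -0.00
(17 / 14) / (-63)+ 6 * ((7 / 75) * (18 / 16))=26933 / 44100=0.61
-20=-20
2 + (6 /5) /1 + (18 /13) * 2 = 388 /65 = 5.97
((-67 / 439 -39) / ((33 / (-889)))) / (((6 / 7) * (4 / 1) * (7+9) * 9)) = 26740231 / 12516768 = 2.14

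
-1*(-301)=301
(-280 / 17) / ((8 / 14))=-490 / 17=-28.82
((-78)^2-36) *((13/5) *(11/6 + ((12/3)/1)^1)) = 91728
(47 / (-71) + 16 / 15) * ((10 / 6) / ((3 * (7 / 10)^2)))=0.46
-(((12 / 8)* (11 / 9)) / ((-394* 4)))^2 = -121 / 89415936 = -0.00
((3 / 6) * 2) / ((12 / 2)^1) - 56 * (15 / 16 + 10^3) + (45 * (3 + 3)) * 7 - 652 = -164443 / 3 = -54814.33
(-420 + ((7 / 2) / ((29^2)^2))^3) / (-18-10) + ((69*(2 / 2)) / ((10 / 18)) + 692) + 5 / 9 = 831.76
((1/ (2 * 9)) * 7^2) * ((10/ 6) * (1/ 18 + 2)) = 9065/ 972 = 9.33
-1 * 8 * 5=-40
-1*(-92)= 92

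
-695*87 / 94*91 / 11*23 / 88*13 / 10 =-329038437 / 181984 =-1808.06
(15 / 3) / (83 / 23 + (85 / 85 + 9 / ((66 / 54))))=1265 / 3029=0.42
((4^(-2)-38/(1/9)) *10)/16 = -27355/128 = -213.71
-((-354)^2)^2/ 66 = -2617349976/ 11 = -237940906.91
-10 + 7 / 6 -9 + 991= 5839 / 6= 973.17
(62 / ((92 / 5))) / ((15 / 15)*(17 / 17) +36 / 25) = 3875 / 2806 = 1.38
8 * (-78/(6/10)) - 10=-1050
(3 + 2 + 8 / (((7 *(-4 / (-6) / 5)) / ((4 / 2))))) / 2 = 155 / 14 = 11.07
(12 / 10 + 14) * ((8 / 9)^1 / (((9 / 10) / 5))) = 75.06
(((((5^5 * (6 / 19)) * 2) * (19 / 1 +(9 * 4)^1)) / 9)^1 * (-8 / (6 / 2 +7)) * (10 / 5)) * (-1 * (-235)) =-258500000 / 57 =-4535087.72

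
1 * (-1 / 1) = -1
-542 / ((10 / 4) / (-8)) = 8672 / 5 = 1734.40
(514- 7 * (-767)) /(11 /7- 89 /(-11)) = 150997 /248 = 608.86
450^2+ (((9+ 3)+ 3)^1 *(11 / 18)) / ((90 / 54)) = 405011 / 2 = 202505.50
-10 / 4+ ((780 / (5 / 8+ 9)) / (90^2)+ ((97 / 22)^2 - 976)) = -438650249 / 457380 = -959.05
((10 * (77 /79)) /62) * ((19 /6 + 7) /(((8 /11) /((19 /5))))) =981673 /117552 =8.35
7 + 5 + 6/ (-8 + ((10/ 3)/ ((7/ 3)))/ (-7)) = 755/ 67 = 11.27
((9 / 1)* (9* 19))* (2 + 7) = 13851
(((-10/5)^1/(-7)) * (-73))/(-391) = 0.05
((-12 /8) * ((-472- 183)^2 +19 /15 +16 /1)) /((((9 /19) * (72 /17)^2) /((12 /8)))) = -17669033147 /155520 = -113612.61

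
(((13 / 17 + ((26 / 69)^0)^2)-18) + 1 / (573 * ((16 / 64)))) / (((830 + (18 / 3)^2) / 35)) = -2766400 / 4217853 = -0.66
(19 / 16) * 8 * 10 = 95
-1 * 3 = -3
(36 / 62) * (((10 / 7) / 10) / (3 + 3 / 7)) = 3 / 124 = 0.02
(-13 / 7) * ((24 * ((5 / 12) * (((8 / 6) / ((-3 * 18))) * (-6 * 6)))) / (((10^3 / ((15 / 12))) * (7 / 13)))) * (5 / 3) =-169 / 2646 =-0.06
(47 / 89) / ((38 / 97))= 4559 / 3382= 1.35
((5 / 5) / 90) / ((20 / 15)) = 1 / 120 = 0.01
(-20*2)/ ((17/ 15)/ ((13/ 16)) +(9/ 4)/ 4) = -124800/ 6107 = -20.44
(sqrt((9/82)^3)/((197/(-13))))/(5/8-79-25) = 702 * sqrt(82)/273866839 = 0.00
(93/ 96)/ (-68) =-31/ 2176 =-0.01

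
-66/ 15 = -22/ 5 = -4.40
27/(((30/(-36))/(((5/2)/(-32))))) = 81/32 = 2.53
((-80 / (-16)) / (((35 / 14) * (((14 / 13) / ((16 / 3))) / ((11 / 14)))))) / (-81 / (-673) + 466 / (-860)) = -2315120 / 125391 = -18.46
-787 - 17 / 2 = -1591 / 2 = -795.50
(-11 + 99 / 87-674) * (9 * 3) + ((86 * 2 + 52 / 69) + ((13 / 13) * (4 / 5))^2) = -915001384 / 50025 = -18290.88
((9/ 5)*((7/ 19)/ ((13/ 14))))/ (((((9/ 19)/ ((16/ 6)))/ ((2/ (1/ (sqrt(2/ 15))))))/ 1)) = 1568*sqrt(30)/ 2925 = 2.94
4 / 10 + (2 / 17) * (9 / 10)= 43 / 85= 0.51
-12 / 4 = -3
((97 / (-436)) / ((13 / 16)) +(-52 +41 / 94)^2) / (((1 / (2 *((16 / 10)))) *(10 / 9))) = 119832235866 / 15650765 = 7656.64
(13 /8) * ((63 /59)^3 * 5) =16253055 /1643032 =9.89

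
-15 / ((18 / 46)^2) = -97.96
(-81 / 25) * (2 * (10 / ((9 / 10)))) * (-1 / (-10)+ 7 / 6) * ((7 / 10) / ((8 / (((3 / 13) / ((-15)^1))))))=399 / 3250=0.12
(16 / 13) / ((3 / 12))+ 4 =116 / 13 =8.92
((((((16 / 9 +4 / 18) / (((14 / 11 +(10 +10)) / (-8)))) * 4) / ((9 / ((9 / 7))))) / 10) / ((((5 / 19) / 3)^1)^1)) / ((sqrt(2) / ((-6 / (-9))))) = -3344 * sqrt(2) / 20475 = -0.23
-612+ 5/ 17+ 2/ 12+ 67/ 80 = -2491663/ 4080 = -610.70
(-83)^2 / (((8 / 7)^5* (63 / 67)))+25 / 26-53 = 3705.74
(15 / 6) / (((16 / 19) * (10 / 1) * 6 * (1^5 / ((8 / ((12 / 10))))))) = 95 / 288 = 0.33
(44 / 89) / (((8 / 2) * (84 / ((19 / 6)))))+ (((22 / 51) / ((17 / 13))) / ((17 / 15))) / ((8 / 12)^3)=217513087 / 220377528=0.99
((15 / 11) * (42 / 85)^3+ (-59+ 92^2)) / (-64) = -11356007639 / 86468800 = -131.33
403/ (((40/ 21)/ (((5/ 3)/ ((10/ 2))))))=2821/ 40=70.52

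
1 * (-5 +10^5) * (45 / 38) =4499775 / 38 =118415.13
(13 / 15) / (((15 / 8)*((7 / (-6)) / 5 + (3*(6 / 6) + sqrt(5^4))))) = 208 / 12495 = 0.02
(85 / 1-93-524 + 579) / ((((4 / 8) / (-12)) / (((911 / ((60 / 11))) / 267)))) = -941974 / 1335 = -705.60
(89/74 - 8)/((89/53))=-26659/6586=-4.05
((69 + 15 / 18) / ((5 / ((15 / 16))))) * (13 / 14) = 5447 / 448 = 12.16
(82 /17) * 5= 410 /17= 24.12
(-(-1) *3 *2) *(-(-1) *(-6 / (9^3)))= -4 / 81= -0.05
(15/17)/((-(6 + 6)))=-5/68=-0.07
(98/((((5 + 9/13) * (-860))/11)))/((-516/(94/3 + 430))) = 1212211/6157170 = 0.20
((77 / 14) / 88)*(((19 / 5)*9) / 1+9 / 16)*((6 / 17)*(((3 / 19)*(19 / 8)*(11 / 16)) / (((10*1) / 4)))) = 275319 / 3481600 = 0.08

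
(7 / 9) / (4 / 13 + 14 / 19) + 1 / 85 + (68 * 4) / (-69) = -14461279 / 4539510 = -3.19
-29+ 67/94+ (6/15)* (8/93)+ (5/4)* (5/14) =-34031693/1223880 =-27.81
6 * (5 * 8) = 240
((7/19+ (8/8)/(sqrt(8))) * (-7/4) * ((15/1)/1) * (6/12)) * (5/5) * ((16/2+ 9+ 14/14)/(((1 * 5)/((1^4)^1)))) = -1323/76 - 189 * sqrt(2)/16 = -34.11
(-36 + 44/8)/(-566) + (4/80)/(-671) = 0.05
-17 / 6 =-2.83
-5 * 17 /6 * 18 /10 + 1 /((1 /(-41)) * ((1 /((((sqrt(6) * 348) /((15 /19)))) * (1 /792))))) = -22591 * sqrt(6) /990 - 51 /2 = -81.40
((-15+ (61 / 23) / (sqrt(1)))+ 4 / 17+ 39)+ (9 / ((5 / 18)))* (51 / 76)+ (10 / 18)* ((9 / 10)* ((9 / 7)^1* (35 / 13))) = 24318254 / 482885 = 50.36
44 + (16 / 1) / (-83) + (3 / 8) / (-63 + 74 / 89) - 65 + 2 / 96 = -466835983 / 22043472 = -21.18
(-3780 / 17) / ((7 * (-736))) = 135 / 3128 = 0.04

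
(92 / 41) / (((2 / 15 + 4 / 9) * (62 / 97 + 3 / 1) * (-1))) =-200790 / 188149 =-1.07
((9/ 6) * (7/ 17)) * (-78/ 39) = -21/ 17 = -1.24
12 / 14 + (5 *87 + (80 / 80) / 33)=100690 / 231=435.89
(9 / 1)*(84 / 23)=32.87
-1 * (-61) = 61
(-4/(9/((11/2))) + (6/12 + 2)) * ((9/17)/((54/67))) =67/1836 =0.04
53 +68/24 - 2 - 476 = -2533/6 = -422.17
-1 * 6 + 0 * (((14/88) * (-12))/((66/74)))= -6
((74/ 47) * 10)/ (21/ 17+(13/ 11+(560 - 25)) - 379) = 34595/ 348082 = 0.10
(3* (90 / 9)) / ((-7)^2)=30 / 49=0.61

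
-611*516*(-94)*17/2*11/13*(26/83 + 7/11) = 16800160716/83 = 202411574.89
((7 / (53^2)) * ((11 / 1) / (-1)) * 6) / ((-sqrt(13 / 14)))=462 * sqrt(182) / 36517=0.17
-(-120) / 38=60 / 19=3.16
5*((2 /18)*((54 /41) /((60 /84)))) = 1.02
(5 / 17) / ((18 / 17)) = 5 / 18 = 0.28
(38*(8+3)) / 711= 418 / 711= 0.59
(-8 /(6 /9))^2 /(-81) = -16 /9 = -1.78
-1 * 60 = -60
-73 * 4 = -292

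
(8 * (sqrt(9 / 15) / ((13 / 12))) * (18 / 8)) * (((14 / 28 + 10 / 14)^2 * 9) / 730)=70227 * sqrt(15) / 1162525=0.23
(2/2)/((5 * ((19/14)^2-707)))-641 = -641.00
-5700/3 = -1900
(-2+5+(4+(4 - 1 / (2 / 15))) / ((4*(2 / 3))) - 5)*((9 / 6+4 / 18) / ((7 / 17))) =-15283 / 2016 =-7.58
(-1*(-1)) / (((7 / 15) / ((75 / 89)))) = 1125 / 623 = 1.81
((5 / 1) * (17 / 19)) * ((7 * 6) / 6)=595 / 19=31.32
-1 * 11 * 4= -44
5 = 5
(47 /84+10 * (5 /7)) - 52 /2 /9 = 4.81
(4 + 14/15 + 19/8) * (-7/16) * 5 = -6139/384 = -15.99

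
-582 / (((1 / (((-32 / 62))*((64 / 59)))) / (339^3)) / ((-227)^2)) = 1196392688545056768 / 1829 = 654123941249347.60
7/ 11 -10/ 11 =-3/ 11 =-0.27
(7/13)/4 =7/52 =0.13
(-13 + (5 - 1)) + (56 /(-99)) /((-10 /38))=-3391 /495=-6.85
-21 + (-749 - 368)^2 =1247668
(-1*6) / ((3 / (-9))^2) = -54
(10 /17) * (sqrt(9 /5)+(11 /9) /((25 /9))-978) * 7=-342146 /85+42 * sqrt(5) /17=-4019.72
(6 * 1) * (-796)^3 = -3026150016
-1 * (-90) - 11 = 79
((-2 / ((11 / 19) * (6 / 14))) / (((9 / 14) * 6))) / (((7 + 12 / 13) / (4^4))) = -6196736 / 91773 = -67.52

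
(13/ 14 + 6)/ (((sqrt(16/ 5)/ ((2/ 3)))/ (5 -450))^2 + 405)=96042125/ 5614009254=0.02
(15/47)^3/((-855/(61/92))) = -4575/181482604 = -0.00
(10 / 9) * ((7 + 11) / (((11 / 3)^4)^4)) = 860934420 / 45949729863572161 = 0.00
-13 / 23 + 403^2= 3735394 / 23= 162408.43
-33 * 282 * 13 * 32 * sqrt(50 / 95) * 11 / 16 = -2661516 * sqrt(190) / 19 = -1930866.65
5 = 5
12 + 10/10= 13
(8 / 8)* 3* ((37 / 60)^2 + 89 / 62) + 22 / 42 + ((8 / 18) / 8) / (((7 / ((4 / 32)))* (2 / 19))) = 5.98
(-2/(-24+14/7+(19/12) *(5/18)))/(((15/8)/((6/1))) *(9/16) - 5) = -110592/5751395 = -0.02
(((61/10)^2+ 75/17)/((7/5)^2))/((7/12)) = 212271/5831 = 36.40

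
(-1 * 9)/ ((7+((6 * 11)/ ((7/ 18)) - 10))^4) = -2401/ 206082405369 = -0.00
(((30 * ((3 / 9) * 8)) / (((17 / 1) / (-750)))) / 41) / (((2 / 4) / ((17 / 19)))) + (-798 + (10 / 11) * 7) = -8103532 / 8569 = -945.68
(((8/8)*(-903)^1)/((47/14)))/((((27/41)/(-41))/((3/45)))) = 1116.43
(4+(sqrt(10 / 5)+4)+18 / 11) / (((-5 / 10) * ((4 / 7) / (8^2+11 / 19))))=-455217 / 209 -8589 * sqrt(2) / 38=-2497.72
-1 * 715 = -715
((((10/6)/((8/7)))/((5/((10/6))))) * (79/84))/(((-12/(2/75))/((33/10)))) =-869/259200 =-0.00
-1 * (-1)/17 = 1/17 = 0.06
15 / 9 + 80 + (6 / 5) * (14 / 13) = 16177 / 195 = 82.96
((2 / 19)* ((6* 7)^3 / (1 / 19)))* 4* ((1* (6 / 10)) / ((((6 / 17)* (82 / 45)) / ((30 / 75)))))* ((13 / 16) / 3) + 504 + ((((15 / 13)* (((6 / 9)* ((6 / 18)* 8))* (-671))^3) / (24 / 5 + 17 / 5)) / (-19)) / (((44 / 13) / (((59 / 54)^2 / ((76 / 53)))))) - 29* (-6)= 41330561395022092 / 13109763735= 3152654.94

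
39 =39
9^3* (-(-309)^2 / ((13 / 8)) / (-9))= 61871688 / 13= 4759360.62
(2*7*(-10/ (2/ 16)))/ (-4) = 280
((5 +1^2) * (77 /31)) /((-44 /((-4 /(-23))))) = -42 /713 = -0.06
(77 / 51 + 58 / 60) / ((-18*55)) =-421 / 168300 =-0.00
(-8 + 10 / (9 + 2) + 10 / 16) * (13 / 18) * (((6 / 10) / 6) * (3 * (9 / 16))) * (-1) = 22191 / 28160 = 0.79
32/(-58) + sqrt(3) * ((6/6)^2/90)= -16/29 + sqrt(3)/90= -0.53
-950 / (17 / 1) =-950 / 17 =-55.88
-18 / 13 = -1.38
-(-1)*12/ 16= 3/ 4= 0.75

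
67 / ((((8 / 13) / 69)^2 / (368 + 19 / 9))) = 19952246977 / 64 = 311753859.02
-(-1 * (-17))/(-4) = 4.25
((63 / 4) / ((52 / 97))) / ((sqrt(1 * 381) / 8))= 12.04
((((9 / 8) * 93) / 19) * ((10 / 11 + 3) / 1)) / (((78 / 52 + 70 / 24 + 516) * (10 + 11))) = 0.00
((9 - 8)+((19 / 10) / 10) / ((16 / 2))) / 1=819 / 800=1.02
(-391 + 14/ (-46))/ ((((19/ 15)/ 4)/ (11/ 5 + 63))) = -35208000/ 437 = -80567.51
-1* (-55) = 55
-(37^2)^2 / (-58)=1874161 / 58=32313.12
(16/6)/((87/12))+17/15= 653/435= 1.50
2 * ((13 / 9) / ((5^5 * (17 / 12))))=104 / 159375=0.00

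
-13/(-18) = 13/18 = 0.72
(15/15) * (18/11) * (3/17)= 54/187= 0.29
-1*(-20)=20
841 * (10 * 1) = 8410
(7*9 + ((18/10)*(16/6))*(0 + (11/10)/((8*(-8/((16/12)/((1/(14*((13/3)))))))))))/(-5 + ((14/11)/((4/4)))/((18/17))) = -278817/18800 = -14.83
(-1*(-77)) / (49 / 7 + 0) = 11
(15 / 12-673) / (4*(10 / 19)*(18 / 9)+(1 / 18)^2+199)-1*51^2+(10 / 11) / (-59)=-2114416917154 / 811887967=-2604.32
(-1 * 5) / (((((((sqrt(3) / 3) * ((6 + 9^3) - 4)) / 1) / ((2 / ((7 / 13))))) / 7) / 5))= -650 * sqrt(3) / 731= -1.54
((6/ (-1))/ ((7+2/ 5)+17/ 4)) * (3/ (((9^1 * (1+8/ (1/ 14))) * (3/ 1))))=-40/ 78987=-0.00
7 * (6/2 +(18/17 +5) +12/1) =2506/17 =147.41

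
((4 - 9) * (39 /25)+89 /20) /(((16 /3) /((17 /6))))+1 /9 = -9611 /5760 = -1.67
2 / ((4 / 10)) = 5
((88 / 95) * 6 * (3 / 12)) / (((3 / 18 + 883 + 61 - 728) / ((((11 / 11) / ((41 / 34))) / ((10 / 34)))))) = 457776 / 25259075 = 0.02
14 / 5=2.80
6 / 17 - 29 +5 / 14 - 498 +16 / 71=-8889439 / 16898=-526.06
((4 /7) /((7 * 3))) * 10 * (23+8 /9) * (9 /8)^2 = 3225 /392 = 8.23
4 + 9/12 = 19/4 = 4.75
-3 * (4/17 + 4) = -216/17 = -12.71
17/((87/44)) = 748/87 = 8.60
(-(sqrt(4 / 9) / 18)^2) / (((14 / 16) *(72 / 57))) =-19 / 15309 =-0.00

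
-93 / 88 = -1.06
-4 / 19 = -0.21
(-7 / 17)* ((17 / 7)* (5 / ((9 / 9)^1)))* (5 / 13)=-25 / 13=-1.92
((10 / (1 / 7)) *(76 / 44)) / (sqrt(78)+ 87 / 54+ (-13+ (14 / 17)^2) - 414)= -15285706877700 / 53670040449443 - 35990869320 *sqrt(78) / 53670040449443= -0.29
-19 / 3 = -6.33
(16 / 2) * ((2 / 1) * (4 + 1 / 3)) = 208 / 3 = 69.33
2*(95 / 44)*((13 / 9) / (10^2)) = 247 / 3960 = 0.06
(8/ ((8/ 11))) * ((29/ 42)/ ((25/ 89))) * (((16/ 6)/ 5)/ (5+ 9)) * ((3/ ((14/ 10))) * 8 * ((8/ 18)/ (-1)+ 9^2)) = 13173424/ 9261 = 1422.46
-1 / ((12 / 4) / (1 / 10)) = -1 / 30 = -0.03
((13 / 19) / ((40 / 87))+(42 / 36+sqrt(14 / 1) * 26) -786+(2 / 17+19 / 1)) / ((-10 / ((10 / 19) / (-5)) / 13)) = -385078967 / 3682200+338 * sqrt(14) / 95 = -91.27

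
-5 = -5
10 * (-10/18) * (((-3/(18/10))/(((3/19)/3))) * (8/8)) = 4750/27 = 175.93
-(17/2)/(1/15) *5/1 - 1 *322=-1919/2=-959.50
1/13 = 0.08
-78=-78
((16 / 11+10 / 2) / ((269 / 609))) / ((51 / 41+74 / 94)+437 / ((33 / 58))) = 249964659 / 13173173176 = 0.02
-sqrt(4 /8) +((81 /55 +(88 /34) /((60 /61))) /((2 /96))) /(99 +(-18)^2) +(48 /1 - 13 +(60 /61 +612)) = 15644361847 /24125805 - sqrt(2) /2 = 647.74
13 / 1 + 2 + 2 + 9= 26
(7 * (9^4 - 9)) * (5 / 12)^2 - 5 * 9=15835 / 2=7917.50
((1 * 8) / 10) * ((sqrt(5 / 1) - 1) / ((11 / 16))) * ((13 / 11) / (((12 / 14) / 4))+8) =19.44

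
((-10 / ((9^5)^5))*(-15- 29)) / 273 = 440 / 195986150639875756734277977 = 0.00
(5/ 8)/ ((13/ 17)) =85/ 104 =0.82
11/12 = 0.92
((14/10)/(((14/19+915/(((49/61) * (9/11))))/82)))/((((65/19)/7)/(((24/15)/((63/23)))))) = 1868241424/18966202125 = 0.10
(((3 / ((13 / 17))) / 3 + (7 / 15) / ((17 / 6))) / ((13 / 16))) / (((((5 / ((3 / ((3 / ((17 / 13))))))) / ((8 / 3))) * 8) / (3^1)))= 26032 / 54925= 0.47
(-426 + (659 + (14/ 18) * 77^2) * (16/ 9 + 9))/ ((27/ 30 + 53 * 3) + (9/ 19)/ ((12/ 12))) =867652480/ 2468151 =351.54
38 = 38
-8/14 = -4/7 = -0.57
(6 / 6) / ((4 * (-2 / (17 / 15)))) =-17 / 120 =-0.14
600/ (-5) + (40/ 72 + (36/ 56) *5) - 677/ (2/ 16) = -697061/ 126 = -5532.23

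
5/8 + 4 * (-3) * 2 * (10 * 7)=-1679.38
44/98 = 22/49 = 0.45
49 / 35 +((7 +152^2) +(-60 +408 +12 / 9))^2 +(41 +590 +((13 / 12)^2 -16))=396279257533 / 720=550387857.68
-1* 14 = -14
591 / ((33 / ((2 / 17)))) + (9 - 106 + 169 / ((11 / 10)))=10985 / 187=58.74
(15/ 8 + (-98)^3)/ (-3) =7529521/ 24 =313730.04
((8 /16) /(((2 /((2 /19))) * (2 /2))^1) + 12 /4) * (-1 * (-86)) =4945 /19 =260.26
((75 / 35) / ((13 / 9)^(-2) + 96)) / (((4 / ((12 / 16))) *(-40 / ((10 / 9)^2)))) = -845 / 6574176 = -0.00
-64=-64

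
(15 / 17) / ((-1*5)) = -3 / 17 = -0.18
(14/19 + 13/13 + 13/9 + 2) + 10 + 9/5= 14519/855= 16.98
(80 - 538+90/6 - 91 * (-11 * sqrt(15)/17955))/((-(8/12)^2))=3987/4 - 143 * sqrt(15)/1140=996.26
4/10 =2/5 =0.40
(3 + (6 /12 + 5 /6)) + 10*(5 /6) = 38 /3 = 12.67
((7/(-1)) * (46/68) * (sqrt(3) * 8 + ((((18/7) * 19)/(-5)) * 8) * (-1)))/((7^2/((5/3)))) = -14.82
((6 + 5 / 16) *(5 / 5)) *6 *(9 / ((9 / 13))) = 3939 / 8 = 492.38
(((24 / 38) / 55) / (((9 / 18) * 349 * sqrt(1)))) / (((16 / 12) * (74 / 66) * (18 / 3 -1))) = 54 / 6133675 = 0.00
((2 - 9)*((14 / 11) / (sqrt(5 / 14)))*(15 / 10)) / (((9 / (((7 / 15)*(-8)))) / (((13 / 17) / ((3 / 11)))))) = 35672*sqrt(70) / 11475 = 26.01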